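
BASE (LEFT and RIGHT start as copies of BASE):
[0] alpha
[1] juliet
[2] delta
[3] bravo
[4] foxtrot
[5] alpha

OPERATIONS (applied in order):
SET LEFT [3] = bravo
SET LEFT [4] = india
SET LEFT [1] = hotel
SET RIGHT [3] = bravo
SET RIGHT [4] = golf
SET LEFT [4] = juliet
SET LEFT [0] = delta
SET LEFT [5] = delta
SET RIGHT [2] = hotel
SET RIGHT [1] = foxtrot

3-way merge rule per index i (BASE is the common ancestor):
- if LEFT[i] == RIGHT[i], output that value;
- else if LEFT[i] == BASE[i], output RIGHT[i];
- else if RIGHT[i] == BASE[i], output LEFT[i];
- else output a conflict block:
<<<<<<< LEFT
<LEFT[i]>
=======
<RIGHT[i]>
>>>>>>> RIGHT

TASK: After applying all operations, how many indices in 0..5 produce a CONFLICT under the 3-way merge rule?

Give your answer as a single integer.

Answer: 2

Derivation:
Final LEFT:  [delta, hotel, delta, bravo, juliet, delta]
Final RIGHT: [alpha, foxtrot, hotel, bravo, golf, alpha]
i=0: L=delta, R=alpha=BASE -> take LEFT -> delta
i=1: BASE=juliet L=hotel R=foxtrot all differ -> CONFLICT
i=2: L=delta=BASE, R=hotel -> take RIGHT -> hotel
i=3: L=bravo R=bravo -> agree -> bravo
i=4: BASE=foxtrot L=juliet R=golf all differ -> CONFLICT
i=5: L=delta, R=alpha=BASE -> take LEFT -> delta
Conflict count: 2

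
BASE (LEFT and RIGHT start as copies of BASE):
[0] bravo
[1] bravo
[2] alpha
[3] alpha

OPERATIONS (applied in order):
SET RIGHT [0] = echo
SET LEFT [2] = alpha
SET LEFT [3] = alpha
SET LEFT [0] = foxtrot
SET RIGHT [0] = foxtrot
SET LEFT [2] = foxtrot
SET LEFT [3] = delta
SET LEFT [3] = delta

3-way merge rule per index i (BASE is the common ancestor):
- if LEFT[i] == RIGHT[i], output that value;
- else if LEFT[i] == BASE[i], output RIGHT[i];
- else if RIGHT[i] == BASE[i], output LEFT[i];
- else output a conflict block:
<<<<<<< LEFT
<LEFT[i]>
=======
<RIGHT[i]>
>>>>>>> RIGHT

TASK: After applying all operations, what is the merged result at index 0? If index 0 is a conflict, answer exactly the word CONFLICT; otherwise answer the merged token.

Answer: foxtrot

Derivation:
Final LEFT:  [foxtrot, bravo, foxtrot, delta]
Final RIGHT: [foxtrot, bravo, alpha, alpha]
i=0: L=foxtrot R=foxtrot -> agree -> foxtrot
i=1: L=bravo R=bravo -> agree -> bravo
i=2: L=foxtrot, R=alpha=BASE -> take LEFT -> foxtrot
i=3: L=delta, R=alpha=BASE -> take LEFT -> delta
Index 0 -> foxtrot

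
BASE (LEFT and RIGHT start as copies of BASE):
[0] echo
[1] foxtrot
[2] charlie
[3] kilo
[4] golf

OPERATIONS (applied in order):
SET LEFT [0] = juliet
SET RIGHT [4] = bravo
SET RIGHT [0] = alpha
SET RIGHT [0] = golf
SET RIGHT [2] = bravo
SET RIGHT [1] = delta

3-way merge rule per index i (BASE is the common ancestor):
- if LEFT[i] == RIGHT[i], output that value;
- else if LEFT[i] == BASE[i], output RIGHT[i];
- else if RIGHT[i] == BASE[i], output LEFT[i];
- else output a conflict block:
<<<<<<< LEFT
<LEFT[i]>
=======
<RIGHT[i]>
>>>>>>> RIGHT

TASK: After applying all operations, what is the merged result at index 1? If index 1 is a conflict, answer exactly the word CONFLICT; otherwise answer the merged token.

Answer: delta

Derivation:
Final LEFT:  [juliet, foxtrot, charlie, kilo, golf]
Final RIGHT: [golf, delta, bravo, kilo, bravo]
i=0: BASE=echo L=juliet R=golf all differ -> CONFLICT
i=1: L=foxtrot=BASE, R=delta -> take RIGHT -> delta
i=2: L=charlie=BASE, R=bravo -> take RIGHT -> bravo
i=3: L=kilo R=kilo -> agree -> kilo
i=4: L=golf=BASE, R=bravo -> take RIGHT -> bravo
Index 1 -> delta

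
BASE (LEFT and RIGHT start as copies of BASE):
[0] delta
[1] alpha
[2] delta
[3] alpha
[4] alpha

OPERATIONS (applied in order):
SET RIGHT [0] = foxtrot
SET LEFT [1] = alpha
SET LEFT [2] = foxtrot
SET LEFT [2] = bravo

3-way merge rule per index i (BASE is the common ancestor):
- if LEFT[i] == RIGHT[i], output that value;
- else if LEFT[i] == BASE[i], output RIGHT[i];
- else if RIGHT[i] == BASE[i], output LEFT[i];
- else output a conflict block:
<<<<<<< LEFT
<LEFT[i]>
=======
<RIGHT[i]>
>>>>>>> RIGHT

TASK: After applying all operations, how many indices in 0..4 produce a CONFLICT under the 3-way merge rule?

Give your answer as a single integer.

Answer: 0

Derivation:
Final LEFT:  [delta, alpha, bravo, alpha, alpha]
Final RIGHT: [foxtrot, alpha, delta, alpha, alpha]
i=0: L=delta=BASE, R=foxtrot -> take RIGHT -> foxtrot
i=1: L=alpha R=alpha -> agree -> alpha
i=2: L=bravo, R=delta=BASE -> take LEFT -> bravo
i=3: L=alpha R=alpha -> agree -> alpha
i=4: L=alpha R=alpha -> agree -> alpha
Conflict count: 0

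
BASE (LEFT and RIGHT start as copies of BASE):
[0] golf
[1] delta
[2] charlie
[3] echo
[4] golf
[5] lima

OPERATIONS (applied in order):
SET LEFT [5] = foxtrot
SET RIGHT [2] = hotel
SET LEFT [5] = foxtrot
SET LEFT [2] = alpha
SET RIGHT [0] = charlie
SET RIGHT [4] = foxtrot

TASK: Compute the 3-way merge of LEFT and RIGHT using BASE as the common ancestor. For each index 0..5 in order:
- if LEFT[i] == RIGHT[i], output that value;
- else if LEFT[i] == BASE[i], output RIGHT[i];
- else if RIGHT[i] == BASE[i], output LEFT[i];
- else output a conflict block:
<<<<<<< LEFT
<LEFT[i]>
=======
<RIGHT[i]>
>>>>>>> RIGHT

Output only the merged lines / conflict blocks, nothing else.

Final LEFT:  [golf, delta, alpha, echo, golf, foxtrot]
Final RIGHT: [charlie, delta, hotel, echo, foxtrot, lima]
i=0: L=golf=BASE, R=charlie -> take RIGHT -> charlie
i=1: L=delta R=delta -> agree -> delta
i=2: BASE=charlie L=alpha R=hotel all differ -> CONFLICT
i=3: L=echo R=echo -> agree -> echo
i=4: L=golf=BASE, R=foxtrot -> take RIGHT -> foxtrot
i=5: L=foxtrot, R=lima=BASE -> take LEFT -> foxtrot

Answer: charlie
delta
<<<<<<< LEFT
alpha
=======
hotel
>>>>>>> RIGHT
echo
foxtrot
foxtrot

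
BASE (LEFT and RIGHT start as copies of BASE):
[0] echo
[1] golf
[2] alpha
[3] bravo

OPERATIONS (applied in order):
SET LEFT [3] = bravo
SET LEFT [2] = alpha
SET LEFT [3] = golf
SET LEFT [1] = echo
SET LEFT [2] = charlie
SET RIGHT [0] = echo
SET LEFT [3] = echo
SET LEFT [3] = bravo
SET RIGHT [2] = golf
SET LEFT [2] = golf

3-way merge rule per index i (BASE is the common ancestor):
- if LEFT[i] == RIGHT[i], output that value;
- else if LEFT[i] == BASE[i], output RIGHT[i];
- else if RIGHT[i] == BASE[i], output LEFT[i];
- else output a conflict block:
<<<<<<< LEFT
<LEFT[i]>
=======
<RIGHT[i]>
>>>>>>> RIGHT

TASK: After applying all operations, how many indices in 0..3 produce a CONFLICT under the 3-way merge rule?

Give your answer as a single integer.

Answer: 0

Derivation:
Final LEFT:  [echo, echo, golf, bravo]
Final RIGHT: [echo, golf, golf, bravo]
i=0: L=echo R=echo -> agree -> echo
i=1: L=echo, R=golf=BASE -> take LEFT -> echo
i=2: L=golf R=golf -> agree -> golf
i=3: L=bravo R=bravo -> agree -> bravo
Conflict count: 0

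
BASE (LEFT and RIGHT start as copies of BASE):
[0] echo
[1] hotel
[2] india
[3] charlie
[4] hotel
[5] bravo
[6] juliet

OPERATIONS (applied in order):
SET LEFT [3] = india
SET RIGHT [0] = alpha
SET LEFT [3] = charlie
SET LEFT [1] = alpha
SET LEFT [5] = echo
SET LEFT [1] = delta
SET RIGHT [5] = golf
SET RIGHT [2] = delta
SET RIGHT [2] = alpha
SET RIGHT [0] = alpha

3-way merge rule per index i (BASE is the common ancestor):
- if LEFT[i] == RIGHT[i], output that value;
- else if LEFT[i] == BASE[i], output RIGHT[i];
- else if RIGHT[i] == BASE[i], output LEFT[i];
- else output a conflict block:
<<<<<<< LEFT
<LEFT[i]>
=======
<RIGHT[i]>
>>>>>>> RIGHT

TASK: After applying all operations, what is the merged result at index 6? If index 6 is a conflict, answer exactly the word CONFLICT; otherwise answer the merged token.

Final LEFT:  [echo, delta, india, charlie, hotel, echo, juliet]
Final RIGHT: [alpha, hotel, alpha, charlie, hotel, golf, juliet]
i=0: L=echo=BASE, R=alpha -> take RIGHT -> alpha
i=1: L=delta, R=hotel=BASE -> take LEFT -> delta
i=2: L=india=BASE, R=alpha -> take RIGHT -> alpha
i=3: L=charlie R=charlie -> agree -> charlie
i=4: L=hotel R=hotel -> agree -> hotel
i=5: BASE=bravo L=echo R=golf all differ -> CONFLICT
i=6: L=juliet R=juliet -> agree -> juliet
Index 6 -> juliet

Answer: juliet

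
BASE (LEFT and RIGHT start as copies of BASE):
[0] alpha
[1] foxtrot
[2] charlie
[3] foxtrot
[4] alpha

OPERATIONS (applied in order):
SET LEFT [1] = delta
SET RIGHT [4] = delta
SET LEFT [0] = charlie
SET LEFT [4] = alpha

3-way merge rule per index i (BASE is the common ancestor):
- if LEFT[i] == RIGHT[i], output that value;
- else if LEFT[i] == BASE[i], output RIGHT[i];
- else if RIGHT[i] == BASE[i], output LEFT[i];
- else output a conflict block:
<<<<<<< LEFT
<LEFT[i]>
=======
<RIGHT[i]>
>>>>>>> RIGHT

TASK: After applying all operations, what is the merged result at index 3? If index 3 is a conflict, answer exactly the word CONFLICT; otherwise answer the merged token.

Answer: foxtrot

Derivation:
Final LEFT:  [charlie, delta, charlie, foxtrot, alpha]
Final RIGHT: [alpha, foxtrot, charlie, foxtrot, delta]
i=0: L=charlie, R=alpha=BASE -> take LEFT -> charlie
i=1: L=delta, R=foxtrot=BASE -> take LEFT -> delta
i=2: L=charlie R=charlie -> agree -> charlie
i=3: L=foxtrot R=foxtrot -> agree -> foxtrot
i=4: L=alpha=BASE, R=delta -> take RIGHT -> delta
Index 3 -> foxtrot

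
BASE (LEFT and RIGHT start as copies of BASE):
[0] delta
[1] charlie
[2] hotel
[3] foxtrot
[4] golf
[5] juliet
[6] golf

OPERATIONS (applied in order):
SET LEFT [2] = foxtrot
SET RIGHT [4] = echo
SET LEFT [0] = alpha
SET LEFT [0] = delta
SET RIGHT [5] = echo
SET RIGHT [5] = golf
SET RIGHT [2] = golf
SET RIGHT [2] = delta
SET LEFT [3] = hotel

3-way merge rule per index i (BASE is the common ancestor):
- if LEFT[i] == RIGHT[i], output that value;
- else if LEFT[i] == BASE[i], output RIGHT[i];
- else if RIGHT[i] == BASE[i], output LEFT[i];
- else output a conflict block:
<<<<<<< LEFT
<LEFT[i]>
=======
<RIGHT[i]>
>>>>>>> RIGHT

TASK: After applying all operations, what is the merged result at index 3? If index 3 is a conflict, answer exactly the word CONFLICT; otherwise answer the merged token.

Answer: hotel

Derivation:
Final LEFT:  [delta, charlie, foxtrot, hotel, golf, juliet, golf]
Final RIGHT: [delta, charlie, delta, foxtrot, echo, golf, golf]
i=0: L=delta R=delta -> agree -> delta
i=1: L=charlie R=charlie -> agree -> charlie
i=2: BASE=hotel L=foxtrot R=delta all differ -> CONFLICT
i=3: L=hotel, R=foxtrot=BASE -> take LEFT -> hotel
i=4: L=golf=BASE, R=echo -> take RIGHT -> echo
i=5: L=juliet=BASE, R=golf -> take RIGHT -> golf
i=6: L=golf R=golf -> agree -> golf
Index 3 -> hotel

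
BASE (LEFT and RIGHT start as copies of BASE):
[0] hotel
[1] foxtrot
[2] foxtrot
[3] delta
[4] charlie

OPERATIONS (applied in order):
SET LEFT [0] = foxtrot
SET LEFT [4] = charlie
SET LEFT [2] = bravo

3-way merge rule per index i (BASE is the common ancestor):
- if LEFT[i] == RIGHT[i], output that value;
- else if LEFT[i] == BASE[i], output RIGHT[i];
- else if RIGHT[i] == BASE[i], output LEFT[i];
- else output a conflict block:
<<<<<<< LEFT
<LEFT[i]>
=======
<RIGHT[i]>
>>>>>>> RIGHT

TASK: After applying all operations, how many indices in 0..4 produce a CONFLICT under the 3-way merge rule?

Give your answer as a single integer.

Answer: 0

Derivation:
Final LEFT:  [foxtrot, foxtrot, bravo, delta, charlie]
Final RIGHT: [hotel, foxtrot, foxtrot, delta, charlie]
i=0: L=foxtrot, R=hotel=BASE -> take LEFT -> foxtrot
i=1: L=foxtrot R=foxtrot -> agree -> foxtrot
i=2: L=bravo, R=foxtrot=BASE -> take LEFT -> bravo
i=3: L=delta R=delta -> agree -> delta
i=4: L=charlie R=charlie -> agree -> charlie
Conflict count: 0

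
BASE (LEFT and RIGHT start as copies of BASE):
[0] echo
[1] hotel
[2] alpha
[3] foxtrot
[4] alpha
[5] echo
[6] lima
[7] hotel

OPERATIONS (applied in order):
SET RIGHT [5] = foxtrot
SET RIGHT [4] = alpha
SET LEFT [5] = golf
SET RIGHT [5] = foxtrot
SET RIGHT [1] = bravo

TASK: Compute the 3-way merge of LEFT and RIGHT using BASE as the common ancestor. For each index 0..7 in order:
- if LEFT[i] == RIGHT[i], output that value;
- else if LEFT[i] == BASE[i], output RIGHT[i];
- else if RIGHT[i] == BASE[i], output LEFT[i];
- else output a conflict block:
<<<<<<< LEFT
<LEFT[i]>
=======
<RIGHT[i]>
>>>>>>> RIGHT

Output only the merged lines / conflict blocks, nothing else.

Final LEFT:  [echo, hotel, alpha, foxtrot, alpha, golf, lima, hotel]
Final RIGHT: [echo, bravo, alpha, foxtrot, alpha, foxtrot, lima, hotel]
i=0: L=echo R=echo -> agree -> echo
i=1: L=hotel=BASE, R=bravo -> take RIGHT -> bravo
i=2: L=alpha R=alpha -> agree -> alpha
i=3: L=foxtrot R=foxtrot -> agree -> foxtrot
i=4: L=alpha R=alpha -> agree -> alpha
i=5: BASE=echo L=golf R=foxtrot all differ -> CONFLICT
i=6: L=lima R=lima -> agree -> lima
i=7: L=hotel R=hotel -> agree -> hotel

Answer: echo
bravo
alpha
foxtrot
alpha
<<<<<<< LEFT
golf
=======
foxtrot
>>>>>>> RIGHT
lima
hotel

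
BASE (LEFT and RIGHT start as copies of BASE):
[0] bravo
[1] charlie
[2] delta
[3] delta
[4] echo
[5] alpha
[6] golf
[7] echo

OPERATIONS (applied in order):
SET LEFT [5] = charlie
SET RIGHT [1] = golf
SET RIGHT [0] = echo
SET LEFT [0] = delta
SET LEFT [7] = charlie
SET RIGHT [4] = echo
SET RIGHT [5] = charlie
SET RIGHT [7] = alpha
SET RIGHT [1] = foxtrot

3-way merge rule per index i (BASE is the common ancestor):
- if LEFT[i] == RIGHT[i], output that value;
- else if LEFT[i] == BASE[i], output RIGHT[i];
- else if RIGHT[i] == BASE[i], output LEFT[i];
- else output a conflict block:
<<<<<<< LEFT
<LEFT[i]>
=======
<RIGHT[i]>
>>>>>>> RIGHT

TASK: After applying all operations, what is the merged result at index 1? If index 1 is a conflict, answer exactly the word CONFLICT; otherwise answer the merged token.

Answer: foxtrot

Derivation:
Final LEFT:  [delta, charlie, delta, delta, echo, charlie, golf, charlie]
Final RIGHT: [echo, foxtrot, delta, delta, echo, charlie, golf, alpha]
i=0: BASE=bravo L=delta R=echo all differ -> CONFLICT
i=1: L=charlie=BASE, R=foxtrot -> take RIGHT -> foxtrot
i=2: L=delta R=delta -> agree -> delta
i=3: L=delta R=delta -> agree -> delta
i=4: L=echo R=echo -> agree -> echo
i=5: L=charlie R=charlie -> agree -> charlie
i=6: L=golf R=golf -> agree -> golf
i=7: BASE=echo L=charlie R=alpha all differ -> CONFLICT
Index 1 -> foxtrot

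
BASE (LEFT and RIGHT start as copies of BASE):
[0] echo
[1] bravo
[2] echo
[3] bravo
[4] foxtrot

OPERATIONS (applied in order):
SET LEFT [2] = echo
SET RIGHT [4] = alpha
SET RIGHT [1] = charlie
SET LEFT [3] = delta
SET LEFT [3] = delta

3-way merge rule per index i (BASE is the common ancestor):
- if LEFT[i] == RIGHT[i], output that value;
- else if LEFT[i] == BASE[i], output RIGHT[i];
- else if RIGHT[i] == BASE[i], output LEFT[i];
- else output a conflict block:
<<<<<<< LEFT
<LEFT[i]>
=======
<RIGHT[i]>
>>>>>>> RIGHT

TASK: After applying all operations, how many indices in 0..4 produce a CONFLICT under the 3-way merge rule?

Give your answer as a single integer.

Answer: 0

Derivation:
Final LEFT:  [echo, bravo, echo, delta, foxtrot]
Final RIGHT: [echo, charlie, echo, bravo, alpha]
i=0: L=echo R=echo -> agree -> echo
i=1: L=bravo=BASE, R=charlie -> take RIGHT -> charlie
i=2: L=echo R=echo -> agree -> echo
i=3: L=delta, R=bravo=BASE -> take LEFT -> delta
i=4: L=foxtrot=BASE, R=alpha -> take RIGHT -> alpha
Conflict count: 0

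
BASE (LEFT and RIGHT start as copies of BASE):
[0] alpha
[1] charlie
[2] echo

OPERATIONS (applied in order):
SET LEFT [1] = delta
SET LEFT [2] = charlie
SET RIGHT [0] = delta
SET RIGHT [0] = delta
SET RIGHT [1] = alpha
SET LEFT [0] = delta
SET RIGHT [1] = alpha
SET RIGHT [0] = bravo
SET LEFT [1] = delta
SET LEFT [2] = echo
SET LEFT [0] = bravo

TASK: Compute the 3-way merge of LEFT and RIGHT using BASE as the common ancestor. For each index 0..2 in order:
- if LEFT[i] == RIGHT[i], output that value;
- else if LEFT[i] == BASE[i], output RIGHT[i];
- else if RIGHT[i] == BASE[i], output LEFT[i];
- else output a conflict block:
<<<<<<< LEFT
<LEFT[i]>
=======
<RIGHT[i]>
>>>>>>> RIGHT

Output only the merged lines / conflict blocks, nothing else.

Answer: bravo
<<<<<<< LEFT
delta
=======
alpha
>>>>>>> RIGHT
echo

Derivation:
Final LEFT:  [bravo, delta, echo]
Final RIGHT: [bravo, alpha, echo]
i=0: L=bravo R=bravo -> agree -> bravo
i=1: BASE=charlie L=delta R=alpha all differ -> CONFLICT
i=2: L=echo R=echo -> agree -> echo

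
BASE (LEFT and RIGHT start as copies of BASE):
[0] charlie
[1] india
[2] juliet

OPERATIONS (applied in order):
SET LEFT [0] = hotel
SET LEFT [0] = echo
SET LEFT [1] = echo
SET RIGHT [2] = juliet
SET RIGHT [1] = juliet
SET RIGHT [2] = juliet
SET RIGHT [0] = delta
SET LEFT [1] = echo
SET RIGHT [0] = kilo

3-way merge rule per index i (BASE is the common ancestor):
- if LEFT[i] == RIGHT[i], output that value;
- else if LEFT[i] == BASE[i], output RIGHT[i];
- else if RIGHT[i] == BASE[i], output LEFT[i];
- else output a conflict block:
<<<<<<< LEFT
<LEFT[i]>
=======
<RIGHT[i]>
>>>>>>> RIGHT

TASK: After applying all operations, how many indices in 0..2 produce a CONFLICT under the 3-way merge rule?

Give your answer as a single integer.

Answer: 2

Derivation:
Final LEFT:  [echo, echo, juliet]
Final RIGHT: [kilo, juliet, juliet]
i=0: BASE=charlie L=echo R=kilo all differ -> CONFLICT
i=1: BASE=india L=echo R=juliet all differ -> CONFLICT
i=2: L=juliet R=juliet -> agree -> juliet
Conflict count: 2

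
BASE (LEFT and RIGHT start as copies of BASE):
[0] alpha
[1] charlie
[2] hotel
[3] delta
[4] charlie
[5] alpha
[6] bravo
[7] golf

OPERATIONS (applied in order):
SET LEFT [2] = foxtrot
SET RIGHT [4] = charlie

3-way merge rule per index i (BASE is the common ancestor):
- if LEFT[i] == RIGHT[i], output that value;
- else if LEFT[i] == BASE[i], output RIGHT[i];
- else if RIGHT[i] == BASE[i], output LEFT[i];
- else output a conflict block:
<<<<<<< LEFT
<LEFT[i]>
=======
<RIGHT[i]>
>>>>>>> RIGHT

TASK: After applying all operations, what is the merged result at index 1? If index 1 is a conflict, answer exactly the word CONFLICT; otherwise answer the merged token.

Final LEFT:  [alpha, charlie, foxtrot, delta, charlie, alpha, bravo, golf]
Final RIGHT: [alpha, charlie, hotel, delta, charlie, alpha, bravo, golf]
i=0: L=alpha R=alpha -> agree -> alpha
i=1: L=charlie R=charlie -> agree -> charlie
i=2: L=foxtrot, R=hotel=BASE -> take LEFT -> foxtrot
i=3: L=delta R=delta -> agree -> delta
i=4: L=charlie R=charlie -> agree -> charlie
i=5: L=alpha R=alpha -> agree -> alpha
i=6: L=bravo R=bravo -> agree -> bravo
i=7: L=golf R=golf -> agree -> golf
Index 1 -> charlie

Answer: charlie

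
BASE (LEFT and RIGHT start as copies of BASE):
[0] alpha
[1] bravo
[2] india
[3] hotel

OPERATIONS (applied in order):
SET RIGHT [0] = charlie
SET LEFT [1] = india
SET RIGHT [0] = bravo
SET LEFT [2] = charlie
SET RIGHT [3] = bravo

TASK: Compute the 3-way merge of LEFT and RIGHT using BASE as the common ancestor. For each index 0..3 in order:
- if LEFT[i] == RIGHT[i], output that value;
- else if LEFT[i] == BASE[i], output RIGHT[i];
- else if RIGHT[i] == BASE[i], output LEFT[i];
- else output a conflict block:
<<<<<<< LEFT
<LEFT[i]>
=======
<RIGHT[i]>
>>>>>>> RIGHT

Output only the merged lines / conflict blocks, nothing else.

Answer: bravo
india
charlie
bravo

Derivation:
Final LEFT:  [alpha, india, charlie, hotel]
Final RIGHT: [bravo, bravo, india, bravo]
i=0: L=alpha=BASE, R=bravo -> take RIGHT -> bravo
i=1: L=india, R=bravo=BASE -> take LEFT -> india
i=2: L=charlie, R=india=BASE -> take LEFT -> charlie
i=3: L=hotel=BASE, R=bravo -> take RIGHT -> bravo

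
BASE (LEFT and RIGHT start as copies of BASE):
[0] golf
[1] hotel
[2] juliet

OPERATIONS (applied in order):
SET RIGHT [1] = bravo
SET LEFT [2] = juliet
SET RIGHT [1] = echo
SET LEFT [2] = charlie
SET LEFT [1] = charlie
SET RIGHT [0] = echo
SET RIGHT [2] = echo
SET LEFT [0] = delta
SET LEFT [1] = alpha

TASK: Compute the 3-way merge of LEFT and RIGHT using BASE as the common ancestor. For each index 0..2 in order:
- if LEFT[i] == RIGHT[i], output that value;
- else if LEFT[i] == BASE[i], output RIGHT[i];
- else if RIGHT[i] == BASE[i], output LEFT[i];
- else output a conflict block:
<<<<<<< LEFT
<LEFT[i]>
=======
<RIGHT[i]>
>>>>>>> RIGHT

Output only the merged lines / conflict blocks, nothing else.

Answer: <<<<<<< LEFT
delta
=======
echo
>>>>>>> RIGHT
<<<<<<< LEFT
alpha
=======
echo
>>>>>>> RIGHT
<<<<<<< LEFT
charlie
=======
echo
>>>>>>> RIGHT

Derivation:
Final LEFT:  [delta, alpha, charlie]
Final RIGHT: [echo, echo, echo]
i=0: BASE=golf L=delta R=echo all differ -> CONFLICT
i=1: BASE=hotel L=alpha R=echo all differ -> CONFLICT
i=2: BASE=juliet L=charlie R=echo all differ -> CONFLICT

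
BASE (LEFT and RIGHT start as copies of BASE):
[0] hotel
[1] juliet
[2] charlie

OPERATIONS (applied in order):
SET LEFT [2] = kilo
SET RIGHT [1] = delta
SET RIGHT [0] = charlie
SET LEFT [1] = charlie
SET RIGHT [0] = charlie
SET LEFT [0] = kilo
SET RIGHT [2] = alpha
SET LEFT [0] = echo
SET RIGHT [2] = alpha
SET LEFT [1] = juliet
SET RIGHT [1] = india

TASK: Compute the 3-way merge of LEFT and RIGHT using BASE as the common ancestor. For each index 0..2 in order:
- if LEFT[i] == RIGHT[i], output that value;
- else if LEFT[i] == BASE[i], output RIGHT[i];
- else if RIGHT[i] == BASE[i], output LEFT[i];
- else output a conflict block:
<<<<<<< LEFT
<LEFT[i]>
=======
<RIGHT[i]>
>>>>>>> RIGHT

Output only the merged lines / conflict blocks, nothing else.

Final LEFT:  [echo, juliet, kilo]
Final RIGHT: [charlie, india, alpha]
i=0: BASE=hotel L=echo R=charlie all differ -> CONFLICT
i=1: L=juliet=BASE, R=india -> take RIGHT -> india
i=2: BASE=charlie L=kilo R=alpha all differ -> CONFLICT

Answer: <<<<<<< LEFT
echo
=======
charlie
>>>>>>> RIGHT
india
<<<<<<< LEFT
kilo
=======
alpha
>>>>>>> RIGHT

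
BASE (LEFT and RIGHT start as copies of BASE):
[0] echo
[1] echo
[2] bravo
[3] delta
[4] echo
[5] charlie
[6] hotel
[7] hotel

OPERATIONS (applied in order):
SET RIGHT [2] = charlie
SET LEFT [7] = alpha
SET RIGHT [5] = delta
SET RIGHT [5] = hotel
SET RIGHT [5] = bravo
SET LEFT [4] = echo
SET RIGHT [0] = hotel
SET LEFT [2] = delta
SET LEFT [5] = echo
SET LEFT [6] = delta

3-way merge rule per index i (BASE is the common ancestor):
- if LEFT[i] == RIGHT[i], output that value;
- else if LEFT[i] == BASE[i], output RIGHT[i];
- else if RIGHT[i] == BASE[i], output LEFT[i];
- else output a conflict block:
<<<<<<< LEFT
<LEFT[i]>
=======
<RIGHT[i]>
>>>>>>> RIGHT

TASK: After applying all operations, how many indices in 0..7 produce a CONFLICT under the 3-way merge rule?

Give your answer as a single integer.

Answer: 2

Derivation:
Final LEFT:  [echo, echo, delta, delta, echo, echo, delta, alpha]
Final RIGHT: [hotel, echo, charlie, delta, echo, bravo, hotel, hotel]
i=0: L=echo=BASE, R=hotel -> take RIGHT -> hotel
i=1: L=echo R=echo -> agree -> echo
i=2: BASE=bravo L=delta R=charlie all differ -> CONFLICT
i=3: L=delta R=delta -> agree -> delta
i=4: L=echo R=echo -> agree -> echo
i=5: BASE=charlie L=echo R=bravo all differ -> CONFLICT
i=6: L=delta, R=hotel=BASE -> take LEFT -> delta
i=7: L=alpha, R=hotel=BASE -> take LEFT -> alpha
Conflict count: 2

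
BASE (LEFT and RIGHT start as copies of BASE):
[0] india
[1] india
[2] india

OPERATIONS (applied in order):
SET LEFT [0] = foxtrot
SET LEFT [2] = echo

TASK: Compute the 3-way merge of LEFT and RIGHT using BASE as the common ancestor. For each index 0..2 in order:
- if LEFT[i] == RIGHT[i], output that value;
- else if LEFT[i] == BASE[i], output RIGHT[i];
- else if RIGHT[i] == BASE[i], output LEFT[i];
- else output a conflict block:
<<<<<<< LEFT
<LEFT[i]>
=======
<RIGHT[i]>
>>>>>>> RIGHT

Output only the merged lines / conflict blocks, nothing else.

Answer: foxtrot
india
echo

Derivation:
Final LEFT:  [foxtrot, india, echo]
Final RIGHT: [india, india, india]
i=0: L=foxtrot, R=india=BASE -> take LEFT -> foxtrot
i=1: L=india R=india -> agree -> india
i=2: L=echo, R=india=BASE -> take LEFT -> echo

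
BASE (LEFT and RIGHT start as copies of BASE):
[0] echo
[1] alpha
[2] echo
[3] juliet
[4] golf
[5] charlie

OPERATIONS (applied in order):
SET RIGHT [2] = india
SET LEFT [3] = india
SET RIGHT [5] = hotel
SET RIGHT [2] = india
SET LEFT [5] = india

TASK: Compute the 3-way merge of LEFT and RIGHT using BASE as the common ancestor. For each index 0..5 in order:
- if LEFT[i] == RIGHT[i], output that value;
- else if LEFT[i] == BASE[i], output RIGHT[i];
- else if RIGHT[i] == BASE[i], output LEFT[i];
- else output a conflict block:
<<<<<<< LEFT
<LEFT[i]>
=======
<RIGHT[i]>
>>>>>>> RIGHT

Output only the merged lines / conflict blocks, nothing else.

Answer: echo
alpha
india
india
golf
<<<<<<< LEFT
india
=======
hotel
>>>>>>> RIGHT

Derivation:
Final LEFT:  [echo, alpha, echo, india, golf, india]
Final RIGHT: [echo, alpha, india, juliet, golf, hotel]
i=0: L=echo R=echo -> agree -> echo
i=1: L=alpha R=alpha -> agree -> alpha
i=2: L=echo=BASE, R=india -> take RIGHT -> india
i=3: L=india, R=juliet=BASE -> take LEFT -> india
i=4: L=golf R=golf -> agree -> golf
i=5: BASE=charlie L=india R=hotel all differ -> CONFLICT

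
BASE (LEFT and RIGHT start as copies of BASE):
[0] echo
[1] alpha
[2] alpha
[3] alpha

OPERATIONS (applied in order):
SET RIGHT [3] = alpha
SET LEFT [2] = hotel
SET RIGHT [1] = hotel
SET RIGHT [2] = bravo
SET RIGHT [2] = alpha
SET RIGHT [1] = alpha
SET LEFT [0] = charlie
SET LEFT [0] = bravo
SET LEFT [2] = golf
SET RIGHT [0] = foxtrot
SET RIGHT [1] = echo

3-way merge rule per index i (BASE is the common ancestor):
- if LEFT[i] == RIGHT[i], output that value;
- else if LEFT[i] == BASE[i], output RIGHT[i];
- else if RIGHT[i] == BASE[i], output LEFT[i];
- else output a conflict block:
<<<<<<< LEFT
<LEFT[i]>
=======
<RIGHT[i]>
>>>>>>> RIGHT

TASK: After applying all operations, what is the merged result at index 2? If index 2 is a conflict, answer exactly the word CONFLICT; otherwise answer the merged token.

Final LEFT:  [bravo, alpha, golf, alpha]
Final RIGHT: [foxtrot, echo, alpha, alpha]
i=0: BASE=echo L=bravo R=foxtrot all differ -> CONFLICT
i=1: L=alpha=BASE, R=echo -> take RIGHT -> echo
i=2: L=golf, R=alpha=BASE -> take LEFT -> golf
i=3: L=alpha R=alpha -> agree -> alpha
Index 2 -> golf

Answer: golf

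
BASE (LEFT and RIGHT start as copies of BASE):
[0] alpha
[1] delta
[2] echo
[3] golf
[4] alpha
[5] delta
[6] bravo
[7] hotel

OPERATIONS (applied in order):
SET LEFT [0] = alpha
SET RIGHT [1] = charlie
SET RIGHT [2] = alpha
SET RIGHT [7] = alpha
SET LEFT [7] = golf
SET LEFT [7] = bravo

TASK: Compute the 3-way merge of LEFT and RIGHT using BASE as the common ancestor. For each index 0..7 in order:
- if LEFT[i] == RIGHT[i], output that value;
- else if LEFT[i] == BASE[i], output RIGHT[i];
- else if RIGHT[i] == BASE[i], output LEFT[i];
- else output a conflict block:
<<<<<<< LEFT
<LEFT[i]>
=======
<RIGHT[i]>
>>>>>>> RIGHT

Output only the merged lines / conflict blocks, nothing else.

Answer: alpha
charlie
alpha
golf
alpha
delta
bravo
<<<<<<< LEFT
bravo
=======
alpha
>>>>>>> RIGHT

Derivation:
Final LEFT:  [alpha, delta, echo, golf, alpha, delta, bravo, bravo]
Final RIGHT: [alpha, charlie, alpha, golf, alpha, delta, bravo, alpha]
i=0: L=alpha R=alpha -> agree -> alpha
i=1: L=delta=BASE, R=charlie -> take RIGHT -> charlie
i=2: L=echo=BASE, R=alpha -> take RIGHT -> alpha
i=3: L=golf R=golf -> agree -> golf
i=4: L=alpha R=alpha -> agree -> alpha
i=5: L=delta R=delta -> agree -> delta
i=6: L=bravo R=bravo -> agree -> bravo
i=7: BASE=hotel L=bravo R=alpha all differ -> CONFLICT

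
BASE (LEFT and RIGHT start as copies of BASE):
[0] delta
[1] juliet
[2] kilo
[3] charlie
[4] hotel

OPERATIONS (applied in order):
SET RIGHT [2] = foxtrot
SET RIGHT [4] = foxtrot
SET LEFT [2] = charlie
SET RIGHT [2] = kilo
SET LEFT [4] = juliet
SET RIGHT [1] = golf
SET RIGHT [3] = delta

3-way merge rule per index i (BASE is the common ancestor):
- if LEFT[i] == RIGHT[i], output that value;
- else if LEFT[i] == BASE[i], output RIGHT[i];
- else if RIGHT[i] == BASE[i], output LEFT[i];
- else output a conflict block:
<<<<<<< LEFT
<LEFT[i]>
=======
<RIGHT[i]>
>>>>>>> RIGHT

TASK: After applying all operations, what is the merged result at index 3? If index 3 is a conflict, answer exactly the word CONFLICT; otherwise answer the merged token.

Final LEFT:  [delta, juliet, charlie, charlie, juliet]
Final RIGHT: [delta, golf, kilo, delta, foxtrot]
i=0: L=delta R=delta -> agree -> delta
i=1: L=juliet=BASE, R=golf -> take RIGHT -> golf
i=2: L=charlie, R=kilo=BASE -> take LEFT -> charlie
i=3: L=charlie=BASE, R=delta -> take RIGHT -> delta
i=4: BASE=hotel L=juliet R=foxtrot all differ -> CONFLICT
Index 3 -> delta

Answer: delta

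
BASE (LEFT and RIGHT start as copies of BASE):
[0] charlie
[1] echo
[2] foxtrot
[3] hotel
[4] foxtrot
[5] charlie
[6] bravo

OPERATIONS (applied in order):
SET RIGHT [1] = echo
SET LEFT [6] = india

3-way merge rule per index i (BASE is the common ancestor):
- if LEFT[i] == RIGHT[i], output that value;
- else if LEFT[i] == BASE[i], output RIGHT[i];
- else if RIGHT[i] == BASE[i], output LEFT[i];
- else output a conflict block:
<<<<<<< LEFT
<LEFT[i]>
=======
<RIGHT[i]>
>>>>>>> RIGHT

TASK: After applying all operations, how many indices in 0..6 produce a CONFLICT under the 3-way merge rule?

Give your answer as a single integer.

Final LEFT:  [charlie, echo, foxtrot, hotel, foxtrot, charlie, india]
Final RIGHT: [charlie, echo, foxtrot, hotel, foxtrot, charlie, bravo]
i=0: L=charlie R=charlie -> agree -> charlie
i=1: L=echo R=echo -> agree -> echo
i=2: L=foxtrot R=foxtrot -> agree -> foxtrot
i=3: L=hotel R=hotel -> agree -> hotel
i=4: L=foxtrot R=foxtrot -> agree -> foxtrot
i=5: L=charlie R=charlie -> agree -> charlie
i=6: L=india, R=bravo=BASE -> take LEFT -> india
Conflict count: 0

Answer: 0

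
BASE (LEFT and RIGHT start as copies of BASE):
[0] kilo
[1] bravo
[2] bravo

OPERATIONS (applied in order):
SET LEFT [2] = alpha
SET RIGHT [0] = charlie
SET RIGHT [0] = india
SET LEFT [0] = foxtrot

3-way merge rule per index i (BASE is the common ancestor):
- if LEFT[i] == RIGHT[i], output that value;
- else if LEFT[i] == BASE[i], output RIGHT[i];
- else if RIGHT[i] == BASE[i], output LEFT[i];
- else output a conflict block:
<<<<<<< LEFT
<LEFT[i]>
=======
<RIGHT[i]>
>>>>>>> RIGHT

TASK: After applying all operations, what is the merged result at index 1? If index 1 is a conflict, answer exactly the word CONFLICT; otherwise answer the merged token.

Final LEFT:  [foxtrot, bravo, alpha]
Final RIGHT: [india, bravo, bravo]
i=0: BASE=kilo L=foxtrot R=india all differ -> CONFLICT
i=1: L=bravo R=bravo -> agree -> bravo
i=2: L=alpha, R=bravo=BASE -> take LEFT -> alpha
Index 1 -> bravo

Answer: bravo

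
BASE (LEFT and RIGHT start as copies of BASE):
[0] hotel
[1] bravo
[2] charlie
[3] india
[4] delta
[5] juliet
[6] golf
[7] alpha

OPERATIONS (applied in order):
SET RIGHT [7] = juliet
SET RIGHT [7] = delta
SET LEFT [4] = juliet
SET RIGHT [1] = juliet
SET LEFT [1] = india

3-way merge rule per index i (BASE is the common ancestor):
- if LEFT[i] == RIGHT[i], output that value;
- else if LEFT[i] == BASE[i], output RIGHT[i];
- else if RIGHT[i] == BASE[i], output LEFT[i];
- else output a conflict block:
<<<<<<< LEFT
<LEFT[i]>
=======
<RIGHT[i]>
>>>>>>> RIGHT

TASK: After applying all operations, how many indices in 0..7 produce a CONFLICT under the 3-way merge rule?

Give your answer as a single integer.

Final LEFT:  [hotel, india, charlie, india, juliet, juliet, golf, alpha]
Final RIGHT: [hotel, juliet, charlie, india, delta, juliet, golf, delta]
i=0: L=hotel R=hotel -> agree -> hotel
i=1: BASE=bravo L=india R=juliet all differ -> CONFLICT
i=2: L=charlie R=charlie -> agree -> charlie
i=3: L=india R=india -> agree -> india
i=4: L=juliet, R=delta=BASE -> take LEFT -> juliet
i=5: L=juliet R=juliet -> agree -> juliet
i=6: L=golf R=golf -> agree -> golf
i=7: L=alpha=BASE, R=delta -> take RIGHT -> delta
Conflict count: 1

Answer: 1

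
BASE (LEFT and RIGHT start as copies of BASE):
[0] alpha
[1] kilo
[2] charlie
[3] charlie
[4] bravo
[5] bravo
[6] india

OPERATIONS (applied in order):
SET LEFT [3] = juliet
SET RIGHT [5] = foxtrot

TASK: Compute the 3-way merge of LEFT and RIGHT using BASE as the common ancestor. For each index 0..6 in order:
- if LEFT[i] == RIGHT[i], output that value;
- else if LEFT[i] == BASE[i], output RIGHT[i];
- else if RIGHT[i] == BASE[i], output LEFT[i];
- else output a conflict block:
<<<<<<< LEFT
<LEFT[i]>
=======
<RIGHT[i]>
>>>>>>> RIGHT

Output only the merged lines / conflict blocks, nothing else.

Answer: alpha
kilo
charlie
juliet
bravo
foxtrot
india

Derivation:
Final LEFT:  [alpha, kilo, charlie, juliet, bravo, bravo, india]
Final RIGHT: [alpha, kilo, charlie, charlie, bravo, foxtrot, india]
i=0: L=alpha R=alpha -> agree -> alpha
i=1: L=kilo R=kilo -> agree -> kilo
i=2: L=charlie R=charlie -> agree -> charlie
i=3: L=juliet, R=charlie=BASE -> take LEFT -> juliet
i=4: L=bravo R=bravo -> agree -> bravo
i=5: L=bravo=BASE, R=foxtrot -> take RIGHT -> foxtrot
i=6: L=india R=india -> agree -> india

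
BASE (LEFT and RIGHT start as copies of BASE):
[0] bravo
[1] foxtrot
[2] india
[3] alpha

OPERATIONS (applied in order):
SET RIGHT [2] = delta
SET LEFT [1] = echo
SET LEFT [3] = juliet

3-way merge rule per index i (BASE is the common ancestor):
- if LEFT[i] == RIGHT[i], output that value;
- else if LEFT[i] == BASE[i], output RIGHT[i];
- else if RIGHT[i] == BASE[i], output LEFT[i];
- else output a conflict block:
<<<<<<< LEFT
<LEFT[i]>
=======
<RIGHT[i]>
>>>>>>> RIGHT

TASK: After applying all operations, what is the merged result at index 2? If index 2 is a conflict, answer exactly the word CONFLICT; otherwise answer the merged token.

Answer: delta

Derivation:
Final LEFT:  [bravo, echo, india, juliet]
Final RIGHT: [bravo, foxtrot, delta, alpha]
i=0: L=bravo R=bravo -> agree -> bravo
i=1: L=echo, R=foxtrot=BASE -> take LEFT -> echo
i=2: L=india=BASE, R=delta -> take RIGHT -> delta
i=3: L=juliet, R=alpha=BASE -> take LEFT -> juliet
Index 2 -> delta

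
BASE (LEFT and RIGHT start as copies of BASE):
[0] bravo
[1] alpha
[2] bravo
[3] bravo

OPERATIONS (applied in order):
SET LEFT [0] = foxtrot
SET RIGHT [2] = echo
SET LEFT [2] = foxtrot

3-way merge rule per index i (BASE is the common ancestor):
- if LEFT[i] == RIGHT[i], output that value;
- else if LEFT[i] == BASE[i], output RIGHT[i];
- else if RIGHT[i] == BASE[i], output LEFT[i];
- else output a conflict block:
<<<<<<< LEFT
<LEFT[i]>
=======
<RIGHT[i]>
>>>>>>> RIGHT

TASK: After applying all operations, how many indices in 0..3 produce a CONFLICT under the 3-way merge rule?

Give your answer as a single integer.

Final LEFT:  [foxtrot, alpha, foxtrot, bravo]
Final RIGHT: [bravo, alpha, echo, bravo]
i=0: L=foxtrot, R=bravo=BASE -> take LEFT -> foxtrot
i=1: L=alpha R=alpha -> agree -> alpha
i=2: BASE=bravo L=foxtrot R=echo all differ -> CONFLICT
i=3: L=bravo R=bravo -> agree -> bravo
Conflict count: 1

Answer: 1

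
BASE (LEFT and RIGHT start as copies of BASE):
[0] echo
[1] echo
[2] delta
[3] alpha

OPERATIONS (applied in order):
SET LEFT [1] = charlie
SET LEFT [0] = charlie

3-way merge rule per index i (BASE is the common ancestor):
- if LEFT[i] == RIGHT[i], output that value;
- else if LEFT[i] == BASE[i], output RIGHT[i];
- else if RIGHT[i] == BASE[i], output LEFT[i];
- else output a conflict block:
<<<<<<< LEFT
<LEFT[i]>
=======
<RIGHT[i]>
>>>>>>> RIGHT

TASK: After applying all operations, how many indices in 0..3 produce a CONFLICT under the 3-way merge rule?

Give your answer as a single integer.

Final LEFT:  [charlie, charlie, delta, alpha]
Final RIGHT: [echo, echo, delta, alpha]
i=0: L=charlie, R=echo=BASE -> take LEFT -> charlie
i=1: L=charlie, R=echo=BASE -> take LEFT -> charlie
i=2: L=delta R=delta -> agree -> delta
i=3: L=alpha R=alpha -> agree -> alpha
Conflict count: 0

Answer: 0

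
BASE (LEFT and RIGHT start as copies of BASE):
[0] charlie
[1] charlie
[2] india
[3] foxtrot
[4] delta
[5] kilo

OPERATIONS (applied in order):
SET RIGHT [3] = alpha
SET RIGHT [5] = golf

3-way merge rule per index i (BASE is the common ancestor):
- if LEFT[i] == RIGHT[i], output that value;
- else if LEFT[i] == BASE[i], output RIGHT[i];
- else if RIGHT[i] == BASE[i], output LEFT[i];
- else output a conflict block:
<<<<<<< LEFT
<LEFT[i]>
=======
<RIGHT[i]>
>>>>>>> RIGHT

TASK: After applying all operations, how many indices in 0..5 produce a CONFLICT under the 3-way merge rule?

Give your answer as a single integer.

Answer: 0

Derivation:
Final LEFT:  [charlie, charlie, india, foxtrot, delta, kilo]
Final RIGHT: [charlie, charlie, india, alpha, delta, golf]
i=0: L=charlie R=charlie -> agree -> charlie
i=1: L=charlie R=charlie -> agree -> charlie
i=2: L=india R=india -> agree -> india
i=3: L=foxtrot=BASE, R=alpha -> take RIGHT -> alpha
i=4: L=delta R=delta -> agree -> delta
i=5: L=kilo=BASE, R=golf -> take RIGHT -> golf
Conflict count: 0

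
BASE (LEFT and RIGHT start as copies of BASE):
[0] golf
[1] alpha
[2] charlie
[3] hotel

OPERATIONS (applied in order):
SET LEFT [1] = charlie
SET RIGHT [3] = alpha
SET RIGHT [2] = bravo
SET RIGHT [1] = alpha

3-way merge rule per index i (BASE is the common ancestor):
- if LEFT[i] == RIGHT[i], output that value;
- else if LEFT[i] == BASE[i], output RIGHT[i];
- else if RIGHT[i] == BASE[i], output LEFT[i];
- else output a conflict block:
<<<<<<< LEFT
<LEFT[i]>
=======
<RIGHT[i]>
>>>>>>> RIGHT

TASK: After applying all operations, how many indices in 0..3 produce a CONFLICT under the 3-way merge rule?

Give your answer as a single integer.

Final LEFT:  [golf, charlie, charlie, hotel]
Final RIGHT: [golf, alpha, bravo, alpha]
i=0: L=golf R=golf -> agree -> golf
i=1: L=charlie, R=alpha=BASE -> take LEFT -> charlie
i=2: L=charlie=BASE, R=bravo -> take RIGHT -> bravo
i=3: L=hotel=BASE, R=alpha -> take RIGHT -> alpha
Conflict count: 0

Answer: 0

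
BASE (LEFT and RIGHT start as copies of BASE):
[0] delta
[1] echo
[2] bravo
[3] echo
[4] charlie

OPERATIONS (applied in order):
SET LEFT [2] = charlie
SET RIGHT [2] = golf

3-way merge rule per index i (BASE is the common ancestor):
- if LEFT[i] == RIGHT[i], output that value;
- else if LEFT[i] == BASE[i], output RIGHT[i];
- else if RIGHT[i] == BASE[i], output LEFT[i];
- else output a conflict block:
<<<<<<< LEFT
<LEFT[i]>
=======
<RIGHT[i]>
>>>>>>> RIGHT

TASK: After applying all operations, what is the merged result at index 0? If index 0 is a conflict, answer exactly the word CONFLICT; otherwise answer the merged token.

Answer: delta

Derivation:
Final LEFT:  [delta, echo, charlie, echo, charlie]
Final RIGHT: [delta, echo, golf, echo, charlie]
i=0: L=delta R=delta -> agree -> delta
i=1: L=echo R=echo -> agree -> echo
i=2: BASE=bravo L=charlie R=golf all differ -> CONFLICT
i=3: L=echo R=echo -> agree -> echo
i=4: L=charlie R=charlie -> agree -> charlie
Index 0 -> delta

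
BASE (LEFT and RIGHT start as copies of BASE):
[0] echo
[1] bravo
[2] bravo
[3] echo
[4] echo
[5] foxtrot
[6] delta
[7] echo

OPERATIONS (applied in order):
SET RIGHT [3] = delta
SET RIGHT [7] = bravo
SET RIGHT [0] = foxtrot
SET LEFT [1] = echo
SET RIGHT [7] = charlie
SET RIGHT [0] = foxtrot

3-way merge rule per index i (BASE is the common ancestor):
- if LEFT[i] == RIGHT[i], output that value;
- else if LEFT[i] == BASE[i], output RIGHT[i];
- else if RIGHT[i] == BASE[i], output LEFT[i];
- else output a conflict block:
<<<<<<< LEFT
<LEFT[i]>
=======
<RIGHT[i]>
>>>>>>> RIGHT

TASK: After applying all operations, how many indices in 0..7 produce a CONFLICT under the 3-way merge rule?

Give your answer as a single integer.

Final LEFT:  [echo, echo, bravo, echo, echo, foxtrot, delta, echo]
Final RIGHT: [foxtrot, bravo, bravo, delta, echo, foxtrot, delta, charlie]
i=0: L=echo=BASE, R=foxtrot -> take RIGHT -> foxtrot
i=1: L=echo, R=bravo=BASE -> take LEFT -> echo
i=2: L=bravo R=bravo -> agree -> bravo
i=3: L=echo=BASE, R=delta -> take RIGHT -> delta
i=4: L=echo R=echo -> agree -> echo
i=5: L=foxtrot R=foxtrot -> agree -> foxtrot
i=6: L=delta R=delta -> agree -> delta
i=7: L=echo=BASE, R=charlie -> take RIGHT -> charlie
Conflict count: 0

Answer: 0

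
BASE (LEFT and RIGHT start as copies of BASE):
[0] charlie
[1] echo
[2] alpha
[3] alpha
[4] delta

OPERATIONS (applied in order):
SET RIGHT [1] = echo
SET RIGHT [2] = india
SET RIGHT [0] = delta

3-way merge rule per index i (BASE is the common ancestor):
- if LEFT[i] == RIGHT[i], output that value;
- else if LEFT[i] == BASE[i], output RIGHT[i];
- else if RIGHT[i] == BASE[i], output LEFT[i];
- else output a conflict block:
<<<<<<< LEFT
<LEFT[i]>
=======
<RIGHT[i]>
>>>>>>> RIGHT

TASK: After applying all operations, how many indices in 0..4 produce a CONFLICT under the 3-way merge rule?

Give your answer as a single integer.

Final LEFT:  [charlie, echo, alpha, alpha, delta]
Final RIGHT: [delta, echo, india, alpha, delta]
i=0: L=charlie=BASE, R=delta -> take RIGHT -> delta
i=1: L=echo R=echo -> agree -> echo
i=2: L=alpha=BASE, R=india -> take RIGHT -> india
i=3: L=alpha R=alpha -> agree -> alpha
i=4: L=delta R=delta -> agree -> delta
Conflict count: 0

Answer: 0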